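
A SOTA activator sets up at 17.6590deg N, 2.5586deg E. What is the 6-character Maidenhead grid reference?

JK17gp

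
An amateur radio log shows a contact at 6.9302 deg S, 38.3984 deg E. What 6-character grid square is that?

KI93eb

Add 180° to longitude and 90° to latitude: 218.3984, 83.0698.
Field: lon ⌊218.3984/20⌋ = 10 → K; lat ⌊83.0698/10⌋ = 8 → I.
Square: lon ⌊18.3984/2⌋ = 9; lat ⌊3.0698/1⌋ = 3.
Subsquare: lon ⌊0.3984/0.0833333⌋ = 4 → e; lat ⌊0.0698/0.0416667⌋ = 1 → b.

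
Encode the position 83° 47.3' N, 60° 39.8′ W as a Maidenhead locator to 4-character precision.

Shift to the Maidenhead origin (180°W, 90°S): lon 119.34, lat 173.79.
Field (20°×10°, letters A–R): 119.34/20 → 5 → F, 173.79/10 → 17 → R; chars FR.
Square (2°×1°, digits 0–9): 19.34/2 → 9, 3.79/1 → 3; chars 93.

FR93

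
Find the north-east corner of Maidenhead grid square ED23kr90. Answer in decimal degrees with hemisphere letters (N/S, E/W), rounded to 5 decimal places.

Field E=4, D=3: +4·20° lon, +3·10° lat → SW at lon -100°, lat -60°.
Square 2, 3: +2·2° lon, +3·1° lat → SW at lon -96°, lat -57°.
Subsquare k=10, r=17: +10·0.0833333° lon, +17·0.0416667° lat → SW at lon -95.1667°, lat -56.2917°.
Extended square 9, 0: +9·0.00833333° lon, +0·0.00416667° lat → SW at lon -95.0917°, lat -56.2917°.
Cell spans 0.00833333° lon × 0.00416667° lat. NE corner is SW corner plus one full cell.
latitude 56.28750° S, longitude 95.08333° W.

56.28750° S, 95.08333° W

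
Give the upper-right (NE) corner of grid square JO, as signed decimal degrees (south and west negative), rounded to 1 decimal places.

Field J=9, O=14: +9·20° lon, +14·10° lat → SW at lon 0°, lat 50°.
Cell spans 20° lon × 10° lat. NE corner is SW corner plus one full cell.
latitude 60.0, longitude 20.0.

60.0, 20.0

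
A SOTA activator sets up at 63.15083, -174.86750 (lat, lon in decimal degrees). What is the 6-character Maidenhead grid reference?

AP23nd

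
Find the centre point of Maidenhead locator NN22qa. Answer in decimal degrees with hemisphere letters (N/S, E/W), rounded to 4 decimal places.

42.0208° N, 85.3750° E

Field N=13, N=13: +13·20° lon, +13·10° lat → SW at lon 80°, lat 40°.
Square 2, 2: +2·2° lon, +2·1° lat → SW at lon 84°, lat 42°.
Subsquare q=16, a=0: +16·0.0833333° lon, +0·0.0416667° lat → SW at lon 85.3333°, lat 42°.
Cell spans 0.0833333° lon × 0.0416667° lat. Centre is SW corner plus half of each.
latitude 42.0208° N, longitude 85.3750° E.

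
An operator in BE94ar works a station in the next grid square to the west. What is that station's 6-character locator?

BE84xr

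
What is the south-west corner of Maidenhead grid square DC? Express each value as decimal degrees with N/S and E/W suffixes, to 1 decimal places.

70.0° S, 120.0° W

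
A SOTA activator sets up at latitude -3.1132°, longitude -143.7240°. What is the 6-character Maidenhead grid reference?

Shift to the Maidenhead origin (180°W, 90°S): lon 36.2760, lat 86.8868.
Field (20°×10°, letters A–R): 36.2760/20 → 1 → B, 86.8868/10 → 8 → I; chars BI.
Square (2°×1°, digits 0–9): 16.2760/2 → 8, 6.8868/1 → 6; chars 86.
Subsquare (5′×2.5′, letters a–x): 0.2760/0.0833333 → 3 → d, 0.8868/0.0416667 → 21 → v; chars dv.

BI86dv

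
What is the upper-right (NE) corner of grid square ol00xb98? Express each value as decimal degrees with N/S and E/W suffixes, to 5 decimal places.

Field O=14, L=11: +14·20° lon, +11·10° lat → SW at lon 100°, lat 20°.
Square 0, 0: +0·2° lon, +0·1° lat → SW at lon 100°, lat 20°.
Subsquare x=23, b=1: +23·0.0833333° lon, +1·0.0416667° lat → SW at lon 101.917°, lat 20.0417°.
Extended square 9, 8: +9·0.00833333° lon, +8·0.00416667° lat → SW at lon 101.992°, lat 20.075°.
Cell spans 0.00833333° lon × 0.00416667° lat. NE corner is SW corner plus one full cell.
latitude 20.07917° N, longitude 102.00000° E.

20.07917° N, 102.00000° E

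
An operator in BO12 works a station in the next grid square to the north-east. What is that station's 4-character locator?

BO23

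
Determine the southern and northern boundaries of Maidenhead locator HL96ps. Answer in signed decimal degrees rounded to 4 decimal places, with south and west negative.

26.7500, 26.7917

Field H=7, L=11: +7·20° lon, +11·10° lat → SW at lon -40°, lat 20°.
Square 9, 6: +9·2° lon, +6·1° lat → SW at lon -22°, lat 26°.
Subsquare p=15, s=18: +15·0.0833333° lon, +18·0.0416667° lat → SW at lon -20.75°, lat 26.75°.
Cell spans 0.0833333° lon × 0.0416667° lat.
south 26.7500, north 26.7917.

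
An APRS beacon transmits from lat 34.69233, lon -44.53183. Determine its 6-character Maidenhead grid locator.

GM74rq

Add 180° to longitude and 90° to latitude: 135.4682, 124.6923.
Field (20°×10°, letters A–R): 135.4682/20 → 6 → G, 124.6923/10 → 12 → M; chars GM.
Square (2°×1°, digits 0–9): 15.4682/2 → 7, 4.6923/1 → 4; chars 74.
Subsquare (5′×2.5′, letters a–x): 1.4682/0.0833333 → 17 → r, 0.6923/0.0416667 → 16 → q; chars rq.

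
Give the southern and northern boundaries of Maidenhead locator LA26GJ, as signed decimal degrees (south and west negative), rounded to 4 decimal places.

-83.6250, -83.5833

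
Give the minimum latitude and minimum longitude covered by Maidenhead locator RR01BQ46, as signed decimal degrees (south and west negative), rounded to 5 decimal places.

81.69167, 160.11667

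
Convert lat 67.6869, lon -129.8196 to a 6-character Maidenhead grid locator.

CP57cq

Offset from 180°W / 90°S: lon 50.1804°, lat 157.6869°.
Field: lon ⌊50.1804/20⌋ = 2 → C; lat ⌊157.6869/10⌋ = 15 → P.
Square: lon ⌊10.1804/2⌋ = 5; lat ⌊7.6869/1⌋ = 7.
Subsquare: lon ⌊0.1804/0.0833333⌋ = 2 → c; lat ⌊0.6869/0.0416667⌋ = 16 → q.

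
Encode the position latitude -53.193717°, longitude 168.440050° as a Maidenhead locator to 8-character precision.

RD46ft23

Add 180° to longitude and 90° to latitude: 348.44005, 36.80628.
Field (20°×10°, letters A–R): lon ⌊348.44005/20⌋ = 17 → R; lat ⌊36.80628/10⌋ = 3 → D.
Square (2°×1°, digits 0–9): lon ⌊8.44005/2⌋ = 4; lat ⌊6.80628/1⌋ = 6.
Subsquare (5′×2.5′, letters a–x): lon ⌊0.44005/0.0833333⌋ = 5 → f; lat ⌊0.80628/0.0416667⌋ = 19 → t.
Extended square (30″×15″, digits 0–9): lon ⌊0.02338/0.00833333⌋ = 2; lat ⌊0.01462/0.00416667⌋ = 3.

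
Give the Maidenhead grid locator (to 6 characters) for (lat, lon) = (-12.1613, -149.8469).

BH57bu

Add 180° to longitude and 90° to latitude: 30.1531, 77.8387.
Field (20°×10°, letters A–R): lon ⌊30.1531/20⌋ = 1 → B; lat ⌊77.8387/10⌋ = 7 → H.
Square (2°×1°, digits 0–9): lon ⌊10.1531/2⌋ = 5; lat ⌊7.8387/1⌋ = 7.
Subsquare (5′×2.5′, letters a–x): lon ⌊0.1531/0.0833333⌋ = 1 → b; lat ⌊0.8387/0.0416667⌋ = 20 → u.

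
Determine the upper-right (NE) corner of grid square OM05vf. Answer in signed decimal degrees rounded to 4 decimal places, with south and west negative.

Field O=14, M=12: +14·20° lon, +12·10° lat → SW at lon 100°, lat 30°.
Square 0, 5: +0·2° lon, +5·1° lat → SW at lon 100°, lat 35°.
Subsquare v=21, f=5: +21·0.0833333° lon, +5·0.0416667° lat → SW at lon 101.75°, lat 35.2083°.
Cell spans 0.0833333° lon × 0.0416667° lat. NE corner is SW corner plus one full cell.
latitude 35.2500, longitude 101.8333.

35.2500, 101.8333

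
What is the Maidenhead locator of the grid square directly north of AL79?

Latitude square 9; +1 → 10, wraps to 0, carry into field.
Latitude field L = 11; +1 → 12 = M.
The longitude characters are unchanged.

AM70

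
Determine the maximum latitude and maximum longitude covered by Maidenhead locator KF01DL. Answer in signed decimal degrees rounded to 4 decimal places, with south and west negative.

-38.5000, 20.3333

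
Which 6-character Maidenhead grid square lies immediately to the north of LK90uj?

LK90uk

Latitude subsquare j = 9; +1 → 10 = k.
The longitude characters are unchanged.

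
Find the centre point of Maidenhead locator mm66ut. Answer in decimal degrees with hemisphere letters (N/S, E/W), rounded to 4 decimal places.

Field M=12, M=12: +12·20° lon, +12·10° lat → SW at lon 60°, lat 30°.
Square 6, 6: +6·2° lon, +6·1° lat → SW at lon 72°, lat 36°.
Subsquare u=20, t=19: +20·0.0833333° lon, +19·0.0416667° lat → SW at lon 73.6667°, lat 36.7917°.
Cell spans 0.0833333° lon × 0.0416667° lat. Centre is SW corner plus half of each.
latitude 36.8125° N, longitude 73.7083° E.

36.8125° N, 73.7083° E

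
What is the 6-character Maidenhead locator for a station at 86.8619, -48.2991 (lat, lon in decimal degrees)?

Shift to the Maidenhead origin (180°W, 90°S): lon 131.7009, lat 176.8619.
Field (20°×10°, letters A–R): 131.7009/20 → 6 → G, 176.8619/10 → 17 → R; chars GR.
Square (2°×1°, digits 0–9): 11.7009/2 → 5, 6.8619/1 → 6; chars 56.
Subsquare (5′×2.5′, letters a–x): 1.7009/0.0833333 → 20 → u, 0.8619/0.0416667 → 20 → u; chars uu.

GR56uu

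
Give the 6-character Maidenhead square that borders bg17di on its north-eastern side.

Longitude subsquare d = 3; +1 → 4 = e.
Latitude subsquare i = 8; +1 → 9 = j.

BG17ej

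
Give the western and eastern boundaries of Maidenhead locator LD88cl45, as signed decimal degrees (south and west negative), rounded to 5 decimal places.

56.20000, 56.20833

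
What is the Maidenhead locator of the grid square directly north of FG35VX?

FG36va

Latitude subsquare x = 23; +1 → 24, wraps to 0 = a, carry into square.
Latitude square 5; +1 → 6.
The longitude characters are unchanged.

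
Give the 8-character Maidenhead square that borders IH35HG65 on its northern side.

Latitude extended square 5; +1 → 6.
The longitude characters are unchanged.

IH35hg66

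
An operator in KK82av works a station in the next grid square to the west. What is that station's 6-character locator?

KK72xv

Longitude subsquare a = 0; −1 → -1, wraps to 23 = x, carry into square.
Longitude square 8; −1 → 7.
The latitude characters are unchanged.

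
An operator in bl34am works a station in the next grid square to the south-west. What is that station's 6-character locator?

BL24xl

Longitude subsquare a = 0; −1 → -1, wraps to 23 = x, carry into square.
Longitude square 3; −1 → 2.
Latitude subsquare m = 12; −1 → 11 = l.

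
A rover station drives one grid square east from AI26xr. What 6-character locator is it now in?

Longitude subsquare x = 23; +1 → 24, wraps to 0 = a, carry into square.
Longitude square 2; +1 → 3.
The latitude characters are unchanged.

AI36ar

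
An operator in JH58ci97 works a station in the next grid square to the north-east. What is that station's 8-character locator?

JH58di08

Longitude extended square 9; +1 → 10, wraps to 0, carry into subsquare.
Longitude subsquare c = 2; +1 → 3 = d.
Latitude extended square 7; +1 → 8.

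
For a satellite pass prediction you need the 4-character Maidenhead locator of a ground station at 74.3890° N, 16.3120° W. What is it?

IQ14

Add 180° to longitude and 90° to latitude: 163.69, 164.39.
Field: lon ⌊163.69/20⌋ = 8 → I; lat ⌊164.39/10⌋ = 16 → Q.
Square: lon ⌊3.69/2⌋ = 1; lat ⌊4.39/1⌋ = 4.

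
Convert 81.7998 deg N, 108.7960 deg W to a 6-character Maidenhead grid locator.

DR51ot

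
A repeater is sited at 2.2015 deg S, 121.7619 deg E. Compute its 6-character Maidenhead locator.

Offset from 180°W / 90°S: lon 301.7619°, lat 87.7985°.
Field: lon ⌊301.7619/20⌋ = 15 → P; lat ⌊87.7985/10⌋ = 8 → I.
Square: lon ⌊1.7619/2⌋ = 0; lat ⌊7.7985/1⌋ = 7.
Subsquare: lon ⌊1.7619/0.0833333⌋ = 21 → v; lat ⌊0.7985/0.0416667⌋ = 19 → t.

PI07vt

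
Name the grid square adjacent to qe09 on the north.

QF00

Latitude square 9; +1 → 10, wraps to 0, carry into field.
Latitude field E = 4; +1 → 5 = F.
The longitude characters are unchanged.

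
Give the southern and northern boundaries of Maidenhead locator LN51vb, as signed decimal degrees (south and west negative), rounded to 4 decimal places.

Field L=11, N=13: +11·20° lon, +13·10° lat → SW at lon 40°, lat 40°.
Square 5, 1: +5·2° lon, +1·1° lat → SW at lon 50°, lat 41°.
Subsquare v=21, b=1: +21·0.0833333° lon, +1·0.0416667° lat → SW at lon 51.75°, lat 41.0417°.
Cell spans 0.0833333° lon × 0.0416667° lat.
south 41.0417, north 41.0833.

41.0417, 41.0833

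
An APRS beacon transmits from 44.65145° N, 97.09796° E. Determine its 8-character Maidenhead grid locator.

Add 180° to longitude and 90° to latitude: 277.09796, 134.65145.
Field: 277.09796/20 → 13 → N, 134.65145/10 → 13 → N; chars NN.
Square: 17.09796/2 → 8, 4.65145/1 → 4; chars 84.
Subsquare: 1.09796/0.0833333 → 13 → n, 0.65145/0.0416667 → 15 → p; chars np.
Extended square: 0.01463/0.00833333 → 1, 0.02645/0.00416667 → 6; chars 16.

NN84np16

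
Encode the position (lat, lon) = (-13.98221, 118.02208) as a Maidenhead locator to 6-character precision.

OH96aa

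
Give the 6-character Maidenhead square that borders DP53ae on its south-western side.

Longitude subsquare a = 0; −1 → -1, wraps to 23 = x, carry into square.
Longitude square 5; −1 → 4.
Latitude subsquare e = 4; −1 → 3 = d.

DP43xd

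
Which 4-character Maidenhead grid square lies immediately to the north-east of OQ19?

OR20

Longitude square 1; +1 → 2.
Latitude square 9; +1 → 10, wraps to 0, carry into field.
Latitude field Q = 16; +1 → 17 = R.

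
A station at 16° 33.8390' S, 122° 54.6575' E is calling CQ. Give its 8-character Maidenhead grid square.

PH13kk94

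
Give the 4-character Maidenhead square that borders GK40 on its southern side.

GJ49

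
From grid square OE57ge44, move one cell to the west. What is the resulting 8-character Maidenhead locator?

OE57ge34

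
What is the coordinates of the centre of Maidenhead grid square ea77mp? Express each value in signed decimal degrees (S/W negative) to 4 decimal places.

-82.3542, -84.9583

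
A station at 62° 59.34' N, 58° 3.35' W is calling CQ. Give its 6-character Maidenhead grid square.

GP02xx

Shift to the Maidenhead origin (180°W, 90°S): lon 121.9442, lat 152.9890.
Field: lon ⌊121.9442/20⌋ = 6 → G; lat ⌊152.9890/10⌋ = 15 → P.
Square: lon ⌊1.9442/2⌋ = 0; lat ⌊2.9890/1⌋ = 2.
Subsquare: lon ⌊1.9442/0.0833333⌋ = 23 → x; lat ⌊0.9890/0.0416667⌋ = 23 → x.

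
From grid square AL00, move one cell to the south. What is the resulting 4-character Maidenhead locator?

AK09

Latitude square 0; −1 → -1, wraps to 9, carry into field.
Latitude field L = 11; −1 → 10 = K.
The longitude characters are unchanged.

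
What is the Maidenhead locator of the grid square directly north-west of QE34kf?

Longitude subsquare k = 10; −1 → 9 = j.
Latitude subsquare f = 5; +1 → 6 = g.

QE34jg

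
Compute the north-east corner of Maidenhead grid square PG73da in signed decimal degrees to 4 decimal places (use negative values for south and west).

Field P=15, G=6: +15·20° lon, +6·10° lat → SW at lon 120°, lat -30°.
Square 7, 3: +7·2° lon, +3·1° lat → SW at lon 134°, lat -27°.
Subsquare d=3, a=0: +3·0.0833333° lon, +0·0.0416667° lat → SW at lon 134.25°, lat -27°.
Cell spans 0.0833333° lon × 0.0416667° lat. NE corner is SW corner plus one full cell.
latitude -26.9583, longitude 134.3333.

-26.9583, 134.3333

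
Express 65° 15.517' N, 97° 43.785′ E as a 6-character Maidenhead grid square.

NP85ug

Offset from 180°W / 90°S: lon 277.7297°, lat 155.2586°.
Field: 277.7297/20 → 13 → N, 155.2586/10 → 15 → P; chars NP.
Square: 17.7297/2 → 8, 5.2586/1 → 5; chars 85.
Subsquare: 1.7297/0.0833333 → 20 → u, 0.2586/0.0416667 → 6 → g; chars ug.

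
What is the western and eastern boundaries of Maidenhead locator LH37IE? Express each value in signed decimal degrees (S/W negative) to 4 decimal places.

46.6667, 46.7500

Field L=11, H=7: +11·20° lon, +7·10° lat → SW at lon 40°, lat -20°.
Square 3, 7: +3·2° lon, +7·1° lat → SW at lon 46°, lat -13°.
Subsquare i=8, e=4: +8·0.0833333° lon, +4·0.0416667° lat → SW at lon 46.6667°, lat -12.8333°.
Cell spans 0.0833333° lon × 0.0416667° lat.
west 46.6667, east 46.7500.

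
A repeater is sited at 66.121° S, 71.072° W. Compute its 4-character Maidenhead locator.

Offset from 180°W / 90°S: lon 108.93°, lat 23.88°.
Field: 108.93/20 → 5 → F, 23.88/10 → 2 → C; chars FC.
Square: 8.93/2 → 4, 3.88/1 → 3; chars 43.

FC43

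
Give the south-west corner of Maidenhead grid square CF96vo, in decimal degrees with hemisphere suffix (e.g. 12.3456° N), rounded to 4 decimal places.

Field C=2, F=5: +2·20° lon, +5·10° lat → SW at lon -140°, lat -40°.
Square 9, 6: +9·2° lon, +6·1° lat → SW at lon -122°, lat -34°.
Subsquare v=21, o=14: +21·0.0833333° lon, +14·0.0416667° lat → SW at lon -120.25°, lat -33.4167°.
latitude 33.4167° S, longitude 120.2500° W.

33.4167° S, 120.2500° W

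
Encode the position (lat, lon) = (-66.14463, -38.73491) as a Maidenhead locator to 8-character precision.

Shift to the Maidenhead origin (180°W, 90°S): lon 141.26509, lat 23.85537.
Field: lon ⌊141.26509/20⌋ = 7 → H; lat ⌊23.85537/10⌋ = 2 → C.
Square: lon ⌊1.26509/2⌋ = 0; lat ⌊3.85537/1⌋ = 3.
Subsquare: lon ⌊1.26509/0.0833333⌋ = 15 → p; lat ⌊0.85537/0.0416667⌋ = 20 → u.
Extended square: lon ⌊0.01509/0.00833333⌋ = 1; lat ⌊0.02204/0.00416667⌋ = 5.

HC03pu15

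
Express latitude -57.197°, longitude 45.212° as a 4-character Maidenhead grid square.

Add 180° to longitude and 90° to latitude: 225.21, 32.80.
Field: lon ⌊225.21/20⌋ = 11 → L; lat ⌊32.80/10⌋ = 3 → D.
Square: lon ⌊5.21/2⌋ = 2; lat ⌊2.80/1⌋ = 2.

LD22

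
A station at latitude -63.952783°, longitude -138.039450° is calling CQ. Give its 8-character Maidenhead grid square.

CC06xb51

Shift to the Maidenhead origin (180°W, 90°S): lon 41.96055, lat 26.04722.
Field (20°×10°, letters A–R): lon ⌊41.96055/20⌋ = 2 → C; lat ⌊26.04722/10⌋ = 2 → C.
Square (2°×1°, digits 0–9): lon ⌊1.96055/2⌋ = 0; lat ⌊6.04722/1⌋ = 6.
Subsquare (5′×2.5′, letters a–x): lon ⌊1.96055/0.0833333⌋ = 23 → x; lat ⌊0.04722/0.0416667⌋ = 1 → b.
Extended square (30″×15″, digits 0–9): lon ⌊0.04388/0.00833333⌋ = 5; lat ⌊0.00555/0.00416667⌋ = 1.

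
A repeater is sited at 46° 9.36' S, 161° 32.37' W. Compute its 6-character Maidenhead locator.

Shift to the Maidenhead origin (180°W, 90°S): lon 18.4605, lat 43.8440.
Field (20°×10°, letters A–R): lon ⌊18.4605/20⌋ = 0 → A; lat ⌊43.8440/10⌋ = 4 → E.
Square (2°×1°, digits 0–9): lon ⌊18.4605/2⌋ = 9; lat ⌊3.8440/1⌋ = 3.
Subsquare (5′×2.5′, letters a–x): lon ⌊0.4605/0.0833333⌋ = 5 → f; lat ⌊0.8440/0.0416667⌋ = 20 → u.

AE93fu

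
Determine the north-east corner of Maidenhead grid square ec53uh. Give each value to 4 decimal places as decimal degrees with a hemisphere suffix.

66.6667° S, 88.2500° W

Field E=4, C=2: +4·20° lon, +2·10° lat → SW at lon -100°, lat -70°.
Square 5, 3: +5·2° lon, +3·1° lat → SW at lon -90°, lat -67°.
Subsquare u=20, h=7: +20·0.0833333° lon, +7·0.0416667° lat → SW at lon -88.3333°, lat -66.7083°.
Cell spans 0.0833333° lon × 0.0416667° lat. NE corner is SW corner plus one full cell.
latitude 66.6667° S, longitude 88.2500° W.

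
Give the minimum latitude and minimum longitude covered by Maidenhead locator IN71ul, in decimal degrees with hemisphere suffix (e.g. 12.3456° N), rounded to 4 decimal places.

Field I=8, N=13: +8·20° lon, +13·10° lat → SW at lon -20°, lat 40°.
Square 7, 1: +7·2° lon, +1·1° lat → SW at lon -6°, lat 41°.
Subsquare u=20, l=11: +20·0.0833333° lon, +11·0.0416667° lat → SW at lon -4.33333°, lat 41.4583°.
latitude 41.4583° N, longitude 4.3333° W.

41.4583° N, 4.3333° W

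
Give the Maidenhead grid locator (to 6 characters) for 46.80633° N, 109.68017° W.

DN56dt

Add 180° to longitude and 90° to latitude: 70.3198, 136.8063.
Field (20°×10°, letters A–R): 70.3198/20 → 3 → D, 136.8063/10 → 13 → N; chars DN.
Square (2°×1°, digits 0–9): 10.3198/2 → 5, 6.8063/1 → 6; chars 56.
Subsquare (5′×2.5′, letters a–x): 0.3198/0.0833333 → 3 → d, 0.8063/0.0416667 → 19 → t; chars dt.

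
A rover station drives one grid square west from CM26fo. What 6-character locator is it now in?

CM26eo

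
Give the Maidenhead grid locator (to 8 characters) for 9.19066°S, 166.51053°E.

RI30gt14

Offset from 180°W / 90°S: lon 346.51053°, lat 80.80934°.
Field: 346.51053/20 → 17 → R, 80.80934/10 → 8 → I; chars RI.
Square: 6.51053/2 → 3, 0.80934/1 → 0; chars 30.
Subsquare: 0.51053/0.0833333 → 6 → g, 0.80934/0.0416667 → 19 → t; chars gt.
Extended square: 0.01053/0.00833333 → 1, 0.01767/0.00416667 → 4; chars 14.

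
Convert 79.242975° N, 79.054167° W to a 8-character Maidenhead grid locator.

Offset from 180°W / 90°S: lon 100.94583°, lat 169.24298°.
Field: 100.94583/20 → 5 → F, 169.24298/10 → 16 → Q; chars FQ.
Square: 0.94583/2 → 0, 9.24298/1 → 9; chars 09.
Subsquare: 0.94583/0.0833333 → 11 → l, 0.24298/0.0416667 → 5 → f; chars lf.
Extended square: 0.02917/0.00833333 → 3, 0.03464/0.00416667 → 8; chars 38.

FQ09lf38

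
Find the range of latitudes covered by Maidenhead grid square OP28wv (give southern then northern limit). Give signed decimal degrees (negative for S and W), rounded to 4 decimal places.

68.8750, 68.9167

Field O=14, P=15: +14·20° lon, +15·10° lat → SW at lon 100°, lat 60°.
Square 2, 8: +2·2° lon, +8·1° lat → SW at lon 104°, lat 68°.
Subsquare w=22, v=21: +22·0.0833333° lon, +21·0.0416667° lat → SW at lon 105.833°, lat 68.875°.
Cell spans 0.0833333° lon × 0.0416667° lat.
south 68.8750, north 68.9167.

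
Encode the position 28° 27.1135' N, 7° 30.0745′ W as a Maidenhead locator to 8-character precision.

IL68fk98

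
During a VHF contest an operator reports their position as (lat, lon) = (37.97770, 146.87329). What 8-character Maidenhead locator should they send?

Offset from 180°W / 90°S: lon 326.87329°, lat 127.97770°.
Field: lon ⌊326.87329/20⌋ = 16 → Q; lat ⌊127.97770/10⌋ = 12 → M.
Square: lon ⌊6.87329/2⌋ = 3; lat ⌊7.97770/1⌋ = 7.
Subsquare: lon ⌊0.87329/0.0833333⌋ = 10 → k; lat ⌊0.97770/0.0416667⌋ = 23 → x.
Extended square: lon ⌊0.03996/0.00833333⌋ = 4; lat ⌊0.01937/0.00416667⌋ = 4.

QM37kx44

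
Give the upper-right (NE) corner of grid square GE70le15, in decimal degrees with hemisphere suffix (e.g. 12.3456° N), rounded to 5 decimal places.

49.80833° S, 45.06667° W

Field G=6, E=4: +6·20° lon, +4·10° lat → SW at lon -60°, lat -50°.
Square 7, 0: +7·2° lon, +0·1° lat → SW at lon -46°, lat -50°.
Subsquare l=11, e=4: +11·0.0833333° lon, +4·0.0416667° lat → SW at lon -45.0833°, lat -49.8333°.
Extended square 1, 5: +1·0.00833333° lon, +5·0.00416667° lat → SW at lon -45.075°, lat -49.8125°.
Cell spans 0.00833333° lon × 0.00416667° lat. NE corner is SW corner plus one full cell.
latitude 49.80833° S, longitude 45.06667° W.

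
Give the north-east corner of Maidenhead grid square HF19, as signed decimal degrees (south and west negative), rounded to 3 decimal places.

-30.000, -36.000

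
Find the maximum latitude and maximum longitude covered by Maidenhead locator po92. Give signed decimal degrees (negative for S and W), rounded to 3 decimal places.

53.000, 140.000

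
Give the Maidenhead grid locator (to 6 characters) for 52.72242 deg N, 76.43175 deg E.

MO82fr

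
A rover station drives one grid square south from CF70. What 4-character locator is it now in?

CE79

Latitude square 0; −1 → -1, wraps to 9, carry into field.
Latitude field F = 5; −1 → 4 = E.
The longitude characters are unchanged.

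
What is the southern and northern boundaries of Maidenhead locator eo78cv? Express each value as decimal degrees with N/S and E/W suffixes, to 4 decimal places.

58.8750° N, 58.9167° N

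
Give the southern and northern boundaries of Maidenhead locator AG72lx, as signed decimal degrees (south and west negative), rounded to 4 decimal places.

-27.0417, -27.0000

Field A=0, G=6: +0·20° lon, +6·10° lat → SW at lon -180°, lat -30°.
Square 7, 2: +7·2° lon, +2·1° lat → SW at lon -166°, lat -28°.
Subsquare l=11, x=23: +11·0.0833333° lon, +23·0.0416667° lat → SW at lon -165.083°, lat -27.0417°.
Cell spans 0.0833333° lon × 0.0416667° lat.
south -27.0417, north -27.0000.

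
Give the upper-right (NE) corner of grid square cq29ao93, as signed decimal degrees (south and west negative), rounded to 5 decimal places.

79.60000, -135.91667

Field C=2, Q=16: +2·20° lon, +16·10° lat → SW at lon -140°, lat 70°.
Square 2, 9: +2·2° lon, +9·1° lat → SW at lon -136°, lat 79°.
Subsquare a=0, o=14: +0·0.0833333° lon, +14·0.0416667° lat → SW at lon -136°, lat 79.5833°.
Extended square 9, 3: +9·0.00833333° lon, +3·0.00416667° lat → SW at lon -135.925°, lat 79.5958°.
Cell spans 0.00833333° lon × 0.00416667° lat. NE corner is SW corner plus one full cell.
latitude 79.60000, longitude -135.91667.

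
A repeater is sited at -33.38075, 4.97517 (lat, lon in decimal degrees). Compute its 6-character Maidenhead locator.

Add 180° to longitude and 90° to latitude: 184.9752, 56.6193.
Field (20°×10°, letters A–R): lon ⌊184.9752/20⌋ = 9 → J; lat ⌊56.6193/10⌋ = 5 → F.
Square (2°×1°, digits 0–9): lon ⌊4.9752/2⌋ = 2; lat ⌊6.6193/1⌋ = 6.
Subsquare (5′×2.5′, letters a–x): lon ⌊0.9752/0.0833333⌋ = 11 → l; lat ⌊0.6193/0.0416667⌋ = 14 → o.

JF26lo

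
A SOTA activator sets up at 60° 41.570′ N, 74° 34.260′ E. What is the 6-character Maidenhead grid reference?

Shift to the Maidenhead origin (180°W, 90°S): lon 254.5710, lat 150.6928.
Field (20°×10°, letters A–R): 254.5710/20 → 12 → M, 150.6928/10 → 15 → P; chars MP.
Square (2°×1°, digits 0–9): 14.5710/2 → 7, 0.6928/1 → 0; chars 70.
Subsquare (5′×2.5′, letters a–x): 0.5710/0.0833333 → 6 → g, 0.6928/0.0416667 → 16 → q; chars gq.

MP70gq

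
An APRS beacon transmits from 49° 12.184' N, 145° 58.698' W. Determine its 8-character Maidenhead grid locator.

BN79ae28

Offset from 180°W / 90°S: lon 34.02170°, lat 139.20307°.
Field: 34.02170/20 → 1 → B, 139.20307/10 → 13 → N; chars BN.
Square: 14.02170/2 → 7, 9.20307/1 → 9; chars 79.
Subsquare: 0.02170/0.0833333 → 0 → a, 0.20307/0.0416667 → 4 → e; chars ae.
Extended square: 0.02170/0.00833333 → 2, 0.03640/0.00416667 → 8; chars 28.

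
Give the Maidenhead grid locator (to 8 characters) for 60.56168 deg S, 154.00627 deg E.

Offset from 180°W / 90°S: lon 334.00627°, lat 29.43832°.
Field: 334.00627/20 → 16 → Q, 29.43832/10 → 2 → C; chars QC.
Square: 14.00627/2 → 7, 9.43832/1 → 9; chars 79.
Subsquare: 0.00627/0.0833333 → 0 → a, 0.43832/0.0416667 → 10 → k; chars ak.
Extended square: 0.00627/0.00833333 → 0, 0.02165/0.00416667 → 5; chars 05.

QC79ak05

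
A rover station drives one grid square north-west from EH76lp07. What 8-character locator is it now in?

EH76kp98

Longitude extended square 0; −1 → -1, wraps to 9, carry into subsquare.
Longitude subsquare l = 11; −1 → 10 = k.
Latitude extended square 7; +1 → 8.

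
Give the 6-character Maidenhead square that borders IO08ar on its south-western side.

Longitude subsquare a = 0; −1 → -1, wraps to 23 = x, carry into square.
Longitude square 0; −1 → -1, wraps to 9, carry into field.
Longitude field I = 8; −1 → 7 = H.
Latitude subsquare r = 17; −1 → 16 = q.

HO98xq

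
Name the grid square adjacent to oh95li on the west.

OH95ki

Longitude subsquare l = 11; −1 → 10 = k.
The latitude characters are unchanged.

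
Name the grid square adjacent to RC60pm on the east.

Longitude subsquare p = 15; +1 → 16 = q.
The latitude characters are unchanged.

RC60qm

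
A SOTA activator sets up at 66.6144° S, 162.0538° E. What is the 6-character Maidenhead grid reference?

RC13aj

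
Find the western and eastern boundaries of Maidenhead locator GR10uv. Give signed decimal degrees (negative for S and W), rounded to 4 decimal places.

Field G=6, R=17: +6·20° lon, +17·10° lat → SW at lon -60°, lat 80°.
Square 1, 0: +1·2° lon, +0·1° lat → SW at lon -58°, lat 80°.
Subsquare u=20, v=21: +20·0.0833333° lon, +21·0.0416667° lat → SW at lon -56.3333°, lat 80.875°.
Cell spans 0.0833333° lon × 0.0416667° lat.
west -56.3333, east -56.2500.

-56.3333, -56.2500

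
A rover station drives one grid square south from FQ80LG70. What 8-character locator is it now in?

FQ80lf79

Latitude extended square 0; −1 → -1, wraps to 9, carry into subsquare.
Latitude subsquare g = 6; −1 → 5 = f.
The longitude characters are unchanged.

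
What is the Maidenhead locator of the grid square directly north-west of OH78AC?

Longitude subsquare a = 0; −1 → -1, wraps to 23 = x, carry into square.
Longitude square 7; −1 → 6.
Latitude subsquare c = 2; +1 → 3 = d.

OH68xd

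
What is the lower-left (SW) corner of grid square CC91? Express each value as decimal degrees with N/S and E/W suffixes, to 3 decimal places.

Field C=2, C=2: +2·20° lon, +2·10° lat → SW at lon -140°, lat -70°.
Square 9, 1: +9·2° lon, +1·1° lat → SW at lon -122°, lat -69°.
latitude 69.000° S, longitude 122.000° W.

69.000° S, 122.000° W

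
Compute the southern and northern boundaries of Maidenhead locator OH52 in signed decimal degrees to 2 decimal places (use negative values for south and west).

Field O=14, H=7: +14·20° lon, +7·10° lat → SW at lon 100°, lat -20°.
Square 5, 2: +5·2° lon, +2·1° lat → SW at lon 110°, lat -18°.
Cell spans 2° lon × 1° lat.
south -18.00, north -17.00.

-18.00, -17.00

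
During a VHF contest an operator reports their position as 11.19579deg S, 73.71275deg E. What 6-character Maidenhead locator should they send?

MH68ut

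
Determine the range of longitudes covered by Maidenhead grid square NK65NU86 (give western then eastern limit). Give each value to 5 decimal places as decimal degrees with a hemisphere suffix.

Field N=13, K=10: +13·20° lon, +10·10° lat → SW at lon 80°, lat 10°.
Square 6, 5: +6·2° lon, +5·1° lat → SW at lon 92°, lat 15°.
Subsquare n=13, u=20: +13·0.0833333° lon, +20·0.0416667° lat → SW at lon 93.0833°, lat 15.8333°.
Extended square 8, 6: +8·0.00833333° lon, +6·0.00416667° lat → SW at lon 93.15°, lat 15.8583°.
Cell spans 0.00833333° lon × 0.00416667° lat.
west 93.15000° E, east 93.15833° E.

93.15000° E, 93.15833° E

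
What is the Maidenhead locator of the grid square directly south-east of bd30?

BC49

Longitude square 3; +1 → 4.
Latitude square 0; −1 → -1, wraps to 9, carry into field.
Latitude field D = 3; −1 → 2 = C.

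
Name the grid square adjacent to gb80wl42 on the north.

Latitude extended square 2; +1 → 3.
The longitude characters are unchanged.

GB80wl43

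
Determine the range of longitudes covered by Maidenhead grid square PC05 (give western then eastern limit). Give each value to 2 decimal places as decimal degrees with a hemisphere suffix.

Field P=15, C=2: +15·20° lon, +2·10° lat → SW at lon 120°, lat -70°.
Square 0, 5: +0·2° lon, +5·1° lat → SW at lon 120°, lat -65°.
Cell spans 2° lon × 1° lat.
west 120.00° E, east 122.00° E.

120.00° E, 122.00° E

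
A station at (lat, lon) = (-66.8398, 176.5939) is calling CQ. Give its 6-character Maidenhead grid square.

RC83hd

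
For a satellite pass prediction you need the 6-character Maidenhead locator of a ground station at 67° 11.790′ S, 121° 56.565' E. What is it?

PC02xt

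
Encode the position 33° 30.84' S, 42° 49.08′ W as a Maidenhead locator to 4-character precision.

GF86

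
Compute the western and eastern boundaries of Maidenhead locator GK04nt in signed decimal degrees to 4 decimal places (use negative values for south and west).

-58.9167, -58.8333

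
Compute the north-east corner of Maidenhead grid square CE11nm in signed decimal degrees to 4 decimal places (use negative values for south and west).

Field C=2, E=4: +2·20° lon, +4·10° lat → SW at lon -140°, lat -50°.
Square 1, 1: +1·2° lon, +1·1° lat → SW at lon -138°, lat -49°.
Subsquare n=13, m=12: +13·0.0833333° lon, +12·0.0416667° lat → SW at lon -136.917°, lat -48.5°.
Cell spans 0.0833333° lon × 0.0416667° lat. NE corner is SW corner plus one full cell.
latitude -48.4583, longitude -136.8333.

-48.4583, -136.8333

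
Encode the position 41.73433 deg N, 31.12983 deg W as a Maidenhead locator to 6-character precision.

HN41kr

Offset from 180°W / 90°S: lon 148.8702°, lat 131.7343°.
Field: 148.8702/20 → 7 → H, 131.7343/10 → 13 → N; chars HN.
Square: 8.8702/2 → 4, 1.7343/1 → 1; chars 41.
Subsquare: 0.8702/0.0833333 → 10 → k, 0.7343/0.0416667 → 17 → r; chars kr.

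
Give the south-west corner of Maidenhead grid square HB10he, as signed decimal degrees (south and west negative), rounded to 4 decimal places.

-79.8333, -37.4167

Field H=7, B=1: +7·20° lon, +1·10° lat → SW at lon -40°, lat -80°.
Square 1, 0: +1·2° lon, +0·1° lat → SW at lon -38°, lat -80°.
Subsquare h=7, e=4: +7·0.0833333° lon, +4·0.0416667° lat → SW at lon -37.4167°, lat -79.8333°.
latitude -79.8333, longitude -37.4167.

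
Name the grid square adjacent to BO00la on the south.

BN09lx

Latitude subsquare a = 0; −1 → -1, wraps to 23 = x, carry into square.
Latitude square 0; −1 → -1, wraps to 9, carry into field.
Latitude field O = 14; −1 → 13 = N.
The longitude characters are unchanged.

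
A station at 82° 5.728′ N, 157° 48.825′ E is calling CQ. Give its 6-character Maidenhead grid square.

Offset from 180°W / 90°S: lon 337.8138°, lat 172.0955°.
Field: lon ⌊337.8138/20⌋ = 16 → Q; lat ⌊172.0955/10⌋ = 17 → R.
Square: lon ⌊17.8138/2⌋ = 8; lat ⌊2.0955/1⌋ = 2.
Subsquare: lon ⌊1.8138/0.0833333⌋ = 21 → v; lat ⌊0.0955/0.0416667⌋ = 2 → c.

QR82vc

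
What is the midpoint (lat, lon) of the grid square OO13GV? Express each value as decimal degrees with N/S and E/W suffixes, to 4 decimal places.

Field O=14, O=14: +14·20° lon, +14·10° lat → SW at lon 100°, lat 50°.
Square 1, 3: +1·2° lon, +3·1° lat → SW at lon 102°, lat 53°.
Subsquare g=6, v=21: +6·0.0833333° lon, +21·0.0416667° lat → SW at lon 102.5°, lat 53.875°.
Cell spans 0.0833333° lon × 0.0416667° lat. Centre is SW corner plus half of each.
latitude 53.8958° N, longitude 102.5417° E.

53.8958° N, 102.5417° E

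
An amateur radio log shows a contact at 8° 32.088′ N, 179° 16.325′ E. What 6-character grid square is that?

Offset from 180°W / 90°S: lon 359.2721°, lat 98.5348°.
Field (20°×10°, letters A–R): 359.2721/20 → 17 → R, 98.5348/10 → 9 → J; chars RJ.
Square (2°×1°, digits 0–9): 19.2721/2 → 9, 8.5348/1 → 8; chars 98.
Subsquare (5′×2.5′, letters a–x): 1.2721/0.0833333 → 15 → p, 0.5348/0.0416667 → 12 → m; chars pm.

RJ98pm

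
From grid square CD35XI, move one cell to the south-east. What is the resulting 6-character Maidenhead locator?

CD45ah

Longitude subsquare x = 23; +1 → 24, wraps to 0 = a, carry into square.
Longitude square 3; +1 → 4.
Latitude subsquare i = 8; −1 → 7 = h.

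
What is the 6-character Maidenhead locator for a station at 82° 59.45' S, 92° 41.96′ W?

Offset from 180°W / 90°S: lon 87.3007°, lat 7.0092°.
Field (20°×10°, letters A–R): lon ⌊87.3007/20⌋ = 4 → E; lat ⌊7.0092/10⌋ = 0 → A.
Square (2°×1°, digits 0–9): lon ⌊7.3007/2⌋ = 3; lat ⌊7.0092/1⌋ = 7.
Subsquare (5′×2.5′, letters a–x): lon ⌊1.3007/0.0833333⌋ = 15 → p; lat ⌊0.0092/0.0416667⌋ = 0 → a.

EA37pa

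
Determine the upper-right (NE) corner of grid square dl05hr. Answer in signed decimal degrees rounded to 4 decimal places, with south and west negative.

25.7500, -119.3333

Field D=3, L=11: +3·20° lon, +11·10° lat → SW at lon -120°, lat 20°.
Square 0, 5: +0·2° lon, +5·1° lat → SW at lon -120°, lat 25°.
Subsquare h=7, r=17: +7·0.0833333° lon, +17·0.0416667° lat → SW at lon -119.417°, lat 25.7083°.
Cell spans 0.0833333° lon × 0.0416667° lat. NE corner is SW corner plus one full cell.
latitude 25.7500, longitude -119.3333.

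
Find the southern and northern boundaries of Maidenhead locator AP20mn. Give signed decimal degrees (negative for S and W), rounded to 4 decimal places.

60.5417, 60.5833

Field A=0, P=15: +0·20° lon, +15·10° lat → SW at lon -180°, lat 60°.
Square 2, 0: +2·2° lon, +0·1° lat → SW at lon -176°, lat 60°.
Subsquare m=12, n=13: +12·0.0833333° lon, +13·0.0416667° lat → SW at lon -175°, lat 60.5417°.
Cell spans 0.0833333° lon × 0.0416667° lat.
south 60.5417, north 60.5833.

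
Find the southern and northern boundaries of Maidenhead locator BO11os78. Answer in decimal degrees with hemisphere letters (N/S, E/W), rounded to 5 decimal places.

Field B=1, O=14: +1·20° lon, +14·10° lat → SW at lon -160°, lat 50°.
Square 1, 1: +1·2° lon, +1·1° lat → SW at lon -158°, lat 51°.
Subsquare o=14, s=18: +14·0.0833333° lon, +18·0.0416667° lat → SW at lon -156.833°, lat 51.75°.
Extended square 7, 8: +7·0.00833333° lon, +8·0.00416667° lat → SW at lon -156.775°, lat 51.7833°.
Cell spans 0.00833333° lon × 0.00416667° lat.
south 51.78333° N, north 51.78750° N.

51.78333° N, 51.78750° N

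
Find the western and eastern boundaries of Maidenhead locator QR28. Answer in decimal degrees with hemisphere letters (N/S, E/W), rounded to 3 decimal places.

144.000° E, 146.000° E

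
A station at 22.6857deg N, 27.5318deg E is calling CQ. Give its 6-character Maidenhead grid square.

KL32sq

Add 180° to longitude and 90° to latitude: 207.5318, 112.6857.
Field: 207.5318/20 → 10 → K, 112.6857/10 → 11 → L; chars KL.
Square: 7.5318/2 → 3, 2.6857/1 → 2; chars 32.
Subsquare: 1.5318/0.0833333 → 18 → s, 0.6857/0.0416667 → 16 → q; chars sq.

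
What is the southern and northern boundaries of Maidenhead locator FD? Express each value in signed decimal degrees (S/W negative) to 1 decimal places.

Field F=5, D=3: +5·20° lon, +3·10° lat → SW at lon -80°, lat -60°.
Cell spans 20° lon × 10° lat.
south -60.0, north -50.0.

-60.0, -50.0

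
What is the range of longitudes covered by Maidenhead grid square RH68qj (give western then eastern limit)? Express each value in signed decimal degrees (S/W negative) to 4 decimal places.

Field R=17, H=7: +17·20° lon, +7·10° lat → SW at lon 160°, lat -20°.
Square 6, 8: +6·2° lon, +8·1° lat → SW at lon 172°, lat -12°.
Subsquare q=16, j=9: +16·0.0833333° lon, +9·0.0416667° lat → SW at lon 173.333°, lat -11.625°.
Cell spans 0.0833333° lon × 0.0416667° lat.
west 173.3333, east 173.4167.

173.3333, 173.4167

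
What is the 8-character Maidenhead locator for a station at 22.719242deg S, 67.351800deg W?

Shift to the Maidenhead origin (180°W, 90°S): lon 112.64820, lat 67.28076.
Field: 112.64820/20 → 5 → F, 67.28076/10 → 6 → G; chars FG.
Square: 12.64820/2 → 6, 7.28076/1 → 7; chars 67.
Subsquare: 0.64820/0.0833333 → 7 → h, 0.28076/0.0416667 → 6 → g; chars hg.
Extended square: 0.06487/0.00833333 → 7, 0.03076/0.00416667 → 7; chars 77.

FG67hg77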